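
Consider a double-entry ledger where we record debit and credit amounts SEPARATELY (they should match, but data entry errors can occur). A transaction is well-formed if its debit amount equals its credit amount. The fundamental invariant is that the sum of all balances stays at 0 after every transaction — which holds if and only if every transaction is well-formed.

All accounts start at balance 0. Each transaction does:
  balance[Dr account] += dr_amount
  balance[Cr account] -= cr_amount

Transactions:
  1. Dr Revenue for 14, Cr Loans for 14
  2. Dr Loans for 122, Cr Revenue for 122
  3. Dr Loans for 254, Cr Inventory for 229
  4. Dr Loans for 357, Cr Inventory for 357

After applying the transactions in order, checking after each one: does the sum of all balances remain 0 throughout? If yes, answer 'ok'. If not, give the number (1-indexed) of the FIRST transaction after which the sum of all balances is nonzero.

Answer: 3

Derivation:
After txn 1: dr=14 cr=14 sum_balances=0
After txn 2: dr=122 cr=122 sum_balances=0
After txn 3: dr=254 cr=229 sum_balances=25
After txn 4: dr=357 cr=357 sum_balances=25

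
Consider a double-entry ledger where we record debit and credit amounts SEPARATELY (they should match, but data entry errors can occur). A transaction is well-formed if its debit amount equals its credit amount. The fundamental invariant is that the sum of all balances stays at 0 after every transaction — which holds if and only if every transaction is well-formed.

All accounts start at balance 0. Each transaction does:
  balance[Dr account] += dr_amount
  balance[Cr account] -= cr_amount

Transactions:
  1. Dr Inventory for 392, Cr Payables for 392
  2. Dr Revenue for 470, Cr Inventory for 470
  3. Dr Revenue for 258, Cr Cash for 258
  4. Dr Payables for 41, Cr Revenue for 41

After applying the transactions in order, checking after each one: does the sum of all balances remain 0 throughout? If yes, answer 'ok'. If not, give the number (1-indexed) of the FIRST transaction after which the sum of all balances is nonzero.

After txn 1: dr=392 cr=392 sum_balances=0
After txn 2: dr=470 cr=470 sum_balances=0
After txn 3: dr=258 cr=258 sum_balances=0
After txn 4: dr=41 cr=41 sum_balances=0

Answer: ok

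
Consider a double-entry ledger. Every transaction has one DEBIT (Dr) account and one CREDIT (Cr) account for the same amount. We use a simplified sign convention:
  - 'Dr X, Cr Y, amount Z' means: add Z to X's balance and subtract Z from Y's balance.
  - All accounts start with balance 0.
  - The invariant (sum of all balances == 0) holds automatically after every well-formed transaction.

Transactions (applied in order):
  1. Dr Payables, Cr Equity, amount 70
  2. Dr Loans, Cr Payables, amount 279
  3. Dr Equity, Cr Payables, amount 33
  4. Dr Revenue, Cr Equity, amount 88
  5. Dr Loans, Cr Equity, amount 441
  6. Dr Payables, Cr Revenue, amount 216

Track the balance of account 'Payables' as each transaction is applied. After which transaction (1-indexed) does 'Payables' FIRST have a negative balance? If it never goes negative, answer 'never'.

Answer: 2

Derivation:
After txn 1: Payables=70
After txn 2: Payables=-209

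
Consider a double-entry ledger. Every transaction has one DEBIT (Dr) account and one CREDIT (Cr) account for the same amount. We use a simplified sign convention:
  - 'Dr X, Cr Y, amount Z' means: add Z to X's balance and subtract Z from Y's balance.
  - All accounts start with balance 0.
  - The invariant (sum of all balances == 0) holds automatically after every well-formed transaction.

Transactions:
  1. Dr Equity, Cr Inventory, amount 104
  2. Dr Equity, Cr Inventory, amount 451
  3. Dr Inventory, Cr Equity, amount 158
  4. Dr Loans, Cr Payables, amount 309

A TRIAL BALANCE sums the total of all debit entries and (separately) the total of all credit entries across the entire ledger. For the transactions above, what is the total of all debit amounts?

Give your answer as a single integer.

Answer: 1022

Derivation:
Txn 1: debit+=104
Txn 2: debit+=451
Txn 3: debit+=158
Txn 4: debit+=309
Total debits = 1022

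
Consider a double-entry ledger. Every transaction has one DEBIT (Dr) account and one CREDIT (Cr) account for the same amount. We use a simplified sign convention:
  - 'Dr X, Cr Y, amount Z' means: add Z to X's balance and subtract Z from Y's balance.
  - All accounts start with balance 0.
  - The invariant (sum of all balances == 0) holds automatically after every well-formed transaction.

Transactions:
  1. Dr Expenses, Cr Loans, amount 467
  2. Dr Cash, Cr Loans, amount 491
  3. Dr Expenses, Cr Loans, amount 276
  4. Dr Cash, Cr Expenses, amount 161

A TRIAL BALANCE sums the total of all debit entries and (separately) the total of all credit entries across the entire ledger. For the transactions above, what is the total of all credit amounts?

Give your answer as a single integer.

Txn 1: credit+=467
Txn 2: credit+=491
Txn 3: credit+=276
Txn 4: credit+=161
Total credits = 1395

Answer: 1395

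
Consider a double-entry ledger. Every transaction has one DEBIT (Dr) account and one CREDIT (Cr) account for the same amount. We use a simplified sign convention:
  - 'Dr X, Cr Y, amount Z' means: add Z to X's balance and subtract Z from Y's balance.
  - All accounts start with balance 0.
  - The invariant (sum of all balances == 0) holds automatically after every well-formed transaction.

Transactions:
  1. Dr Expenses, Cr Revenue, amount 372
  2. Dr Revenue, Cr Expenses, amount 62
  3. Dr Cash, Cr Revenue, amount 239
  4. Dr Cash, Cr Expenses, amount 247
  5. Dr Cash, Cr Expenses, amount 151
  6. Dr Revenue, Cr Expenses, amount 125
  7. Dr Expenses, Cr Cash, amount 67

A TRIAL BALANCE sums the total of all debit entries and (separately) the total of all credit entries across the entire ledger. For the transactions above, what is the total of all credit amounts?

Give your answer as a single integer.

Txn 1: credit+=372
Txn 2: credit+=62
Txn 3: credit+=239
Txn 4: credit+=247
Txn 5: credit+=151
Txn 6: credit+=125
Txn 7: credit+=67
Total credits = 1263

Answer: 1263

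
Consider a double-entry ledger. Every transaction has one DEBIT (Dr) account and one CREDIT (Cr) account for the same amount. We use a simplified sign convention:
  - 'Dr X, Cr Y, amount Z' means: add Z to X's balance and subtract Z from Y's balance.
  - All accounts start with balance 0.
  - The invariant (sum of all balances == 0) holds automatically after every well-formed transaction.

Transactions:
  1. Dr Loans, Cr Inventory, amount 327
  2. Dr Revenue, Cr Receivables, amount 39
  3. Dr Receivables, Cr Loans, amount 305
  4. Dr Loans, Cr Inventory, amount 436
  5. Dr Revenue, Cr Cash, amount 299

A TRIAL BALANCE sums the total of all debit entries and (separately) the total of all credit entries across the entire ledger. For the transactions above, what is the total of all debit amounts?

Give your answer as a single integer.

Txn 1: debit+=327
Txn 2: debit+=39
Txn 3: debit+=305
Txn 4: debit+=436
Txn 5: debit+=299
Total debits = 1406

Answer: 1406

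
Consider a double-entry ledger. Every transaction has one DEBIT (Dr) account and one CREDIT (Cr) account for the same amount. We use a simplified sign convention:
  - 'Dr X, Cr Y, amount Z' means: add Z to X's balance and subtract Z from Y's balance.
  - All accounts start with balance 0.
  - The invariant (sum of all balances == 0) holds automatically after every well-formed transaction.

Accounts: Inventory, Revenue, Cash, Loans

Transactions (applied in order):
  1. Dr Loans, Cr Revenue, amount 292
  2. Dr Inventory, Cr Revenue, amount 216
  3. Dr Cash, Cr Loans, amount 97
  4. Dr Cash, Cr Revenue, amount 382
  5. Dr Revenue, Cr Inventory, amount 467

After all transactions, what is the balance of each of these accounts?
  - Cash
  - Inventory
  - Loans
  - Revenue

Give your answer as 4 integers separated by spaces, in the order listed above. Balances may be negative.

After txn 1 (Dr Loans, Cr Revenue, amount 292): Loans=292 Revenue=-292
After txn 2 (Dr Inventory, Cr Revenue, amount 216): Inventory=216 Loans=292 Revenue=-508
After txn 3 (Dr Cash, Cr Loans, amount 97): Cash=97 Inventory=216 Loans=195 Revenue=-508
After txn 4 (Dr Cash, Cr Revenue, amount 382): Cash=479 Inventory=216 Loans=195 Revenue=-890
After txn 5 (Dr Revenue, Cr Inventory, amount 467): Cash=479 Inventory=-251 Loans=195 Revenue=-423

Answer: 479 -251 195 -423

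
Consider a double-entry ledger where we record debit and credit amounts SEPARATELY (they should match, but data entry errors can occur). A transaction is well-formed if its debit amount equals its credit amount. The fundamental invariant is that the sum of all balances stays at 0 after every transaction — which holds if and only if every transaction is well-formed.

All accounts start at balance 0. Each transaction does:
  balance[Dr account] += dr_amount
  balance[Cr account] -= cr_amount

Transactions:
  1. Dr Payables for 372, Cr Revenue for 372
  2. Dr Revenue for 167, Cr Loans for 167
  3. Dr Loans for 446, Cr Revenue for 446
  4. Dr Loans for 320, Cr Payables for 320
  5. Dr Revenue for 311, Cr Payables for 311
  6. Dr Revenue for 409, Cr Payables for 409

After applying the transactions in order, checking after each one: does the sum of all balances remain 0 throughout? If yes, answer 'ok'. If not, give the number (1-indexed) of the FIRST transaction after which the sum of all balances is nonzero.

After txn 1: dr=372 cr=372 sum_balances=0
After txn 2: dr=167 cr=167 sum_balances=0
After txn 3: dr=446 cr=446 sum_balances=0
After txn 4: dr=320 cr=320 sum_balances=0
After txn 5: dr=311 cr=311 sum_balances=0
After txn 6: dr=409 cr=409 sum_balances=0

Answer: ok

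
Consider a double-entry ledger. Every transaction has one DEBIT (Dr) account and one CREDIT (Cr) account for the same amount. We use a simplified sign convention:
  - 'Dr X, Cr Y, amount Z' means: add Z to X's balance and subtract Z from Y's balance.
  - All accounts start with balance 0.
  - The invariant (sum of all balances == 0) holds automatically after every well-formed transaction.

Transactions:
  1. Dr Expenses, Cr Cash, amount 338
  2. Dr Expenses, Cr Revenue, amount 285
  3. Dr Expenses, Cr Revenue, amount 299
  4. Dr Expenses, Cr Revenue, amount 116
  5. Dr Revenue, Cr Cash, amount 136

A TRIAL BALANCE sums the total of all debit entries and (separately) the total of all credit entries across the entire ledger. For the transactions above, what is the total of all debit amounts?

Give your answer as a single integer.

Txn 1: debit+=338
Txn 2: debit+=285
Txn 3: debit+=299
Txn 4: debit+=116
Txn 5: debit+=136
Total debits = 1174

Answer: 1174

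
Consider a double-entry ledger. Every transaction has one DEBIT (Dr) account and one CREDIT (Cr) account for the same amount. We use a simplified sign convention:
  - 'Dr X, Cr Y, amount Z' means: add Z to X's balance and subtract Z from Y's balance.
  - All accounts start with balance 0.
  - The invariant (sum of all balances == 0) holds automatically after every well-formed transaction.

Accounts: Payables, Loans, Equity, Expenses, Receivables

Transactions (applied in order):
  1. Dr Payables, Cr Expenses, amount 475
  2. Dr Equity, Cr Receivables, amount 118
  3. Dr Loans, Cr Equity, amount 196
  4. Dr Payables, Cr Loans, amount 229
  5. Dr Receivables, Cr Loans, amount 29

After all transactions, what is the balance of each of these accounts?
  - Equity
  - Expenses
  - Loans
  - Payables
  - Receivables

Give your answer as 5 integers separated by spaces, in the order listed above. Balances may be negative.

Answer: -78 -475 -62 704 -89

Derivation:
After txn 1 (Dr Payables, Cr Expenses, amount 475): Expenses=-475 Payables=475
After txn 2 (Dr Equity, Cr Receivables, amount 118): Equity=118 Expenses=-475 Payables=475 Receivables=-118
After txn 3 (Dr Loans, Cr Equity, amount 196): Equity=-78 Expenses=-475 Loans=196 Payables=475 Receivables=-118
After txn 4 (Dr Payables, Cr Loans, amount 229): Equity=-78 Expenses=-475 Loans=-33 Payables=704 Receivables=-118
After txn 5 (Dr Receivables, Cr Loans, amount 29): Equity=-78 Expenses=-475 Loans=-62 Payables=704 Receivables=-89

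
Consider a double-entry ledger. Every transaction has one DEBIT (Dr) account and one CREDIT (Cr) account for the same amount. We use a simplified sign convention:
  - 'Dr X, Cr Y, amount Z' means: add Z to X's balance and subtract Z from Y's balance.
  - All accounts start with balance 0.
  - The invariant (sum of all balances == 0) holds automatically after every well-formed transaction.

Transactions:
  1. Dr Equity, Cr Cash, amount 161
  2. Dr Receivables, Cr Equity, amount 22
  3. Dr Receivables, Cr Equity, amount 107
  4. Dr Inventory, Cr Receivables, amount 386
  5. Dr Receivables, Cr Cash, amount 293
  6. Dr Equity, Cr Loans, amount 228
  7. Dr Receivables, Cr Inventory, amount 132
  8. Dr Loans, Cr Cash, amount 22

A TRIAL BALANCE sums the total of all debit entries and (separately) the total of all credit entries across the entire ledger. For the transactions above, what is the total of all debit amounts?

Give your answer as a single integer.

Txn 1: debit+=161
Txn 2: debit+=22
Txn 3: debit+=107
Txn 4: debit+=386
Txn 5: debit+=293
Txn 6: debit+=228
Txn 7: debit+=132
Txn 8: debit+=22
Total debits = 1351

Answer: 1351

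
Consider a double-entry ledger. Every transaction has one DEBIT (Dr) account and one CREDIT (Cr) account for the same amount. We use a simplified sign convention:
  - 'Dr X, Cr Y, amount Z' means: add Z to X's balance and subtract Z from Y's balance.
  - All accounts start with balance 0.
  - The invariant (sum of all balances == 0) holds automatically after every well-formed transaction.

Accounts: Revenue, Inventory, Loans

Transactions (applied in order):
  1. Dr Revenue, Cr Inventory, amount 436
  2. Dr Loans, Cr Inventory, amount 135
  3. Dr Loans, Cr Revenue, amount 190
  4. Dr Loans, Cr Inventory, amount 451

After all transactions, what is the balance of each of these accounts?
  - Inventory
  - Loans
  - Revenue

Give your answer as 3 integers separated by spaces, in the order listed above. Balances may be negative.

Answer: -1022 776 246

Derivation:
After txn 1 (Dr Revenue, Cr Inventory, amount 436): Inventory=-436 Revenue=436
After txn 2 (Dr Loans, Cr Inventory, amount 135): Inventory=-571 Loans=135 Revenue=436
After txn 3 (Dr Loans, Cr Revenue, amount 190): Inventory=-571 Loans=325 Revenue=246
After txn 4 (Dr Loans, Cr Inventory, amount 451): Inventory=-1022 Loans=776 Revenue=246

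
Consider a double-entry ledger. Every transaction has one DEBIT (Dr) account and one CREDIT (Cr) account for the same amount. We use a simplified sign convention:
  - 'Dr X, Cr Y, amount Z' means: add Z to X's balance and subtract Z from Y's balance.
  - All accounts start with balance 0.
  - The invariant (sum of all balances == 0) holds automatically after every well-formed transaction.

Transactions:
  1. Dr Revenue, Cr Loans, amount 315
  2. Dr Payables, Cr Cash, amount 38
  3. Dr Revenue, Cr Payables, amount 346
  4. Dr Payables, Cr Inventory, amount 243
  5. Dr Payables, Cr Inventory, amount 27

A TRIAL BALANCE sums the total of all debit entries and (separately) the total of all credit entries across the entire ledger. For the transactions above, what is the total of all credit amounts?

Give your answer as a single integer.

Txn 1: credit+=315
Txn 2: credit+=38
Txn 3: credit+=346
Txn 4: credit+=243
Txn 5: credit+=27
Total credits = 969

Answer: 969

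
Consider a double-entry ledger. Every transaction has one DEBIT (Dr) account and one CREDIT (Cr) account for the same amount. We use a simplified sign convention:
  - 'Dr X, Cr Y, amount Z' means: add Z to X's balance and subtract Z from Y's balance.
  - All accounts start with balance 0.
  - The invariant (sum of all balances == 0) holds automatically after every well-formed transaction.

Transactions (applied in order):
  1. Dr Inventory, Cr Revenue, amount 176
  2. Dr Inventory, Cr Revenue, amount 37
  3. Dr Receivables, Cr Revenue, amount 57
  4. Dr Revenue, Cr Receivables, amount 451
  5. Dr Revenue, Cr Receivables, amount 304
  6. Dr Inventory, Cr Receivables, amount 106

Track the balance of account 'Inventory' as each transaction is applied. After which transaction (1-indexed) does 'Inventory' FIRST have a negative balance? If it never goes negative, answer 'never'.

Answer: never

Derivation:
After txn 1: Inventory=176
After txn 2: Inventory=213
After txn 3: Inventory=213
After txn 4: Inventory=213
After txn 5: Inventory=213
After txn 6: Inventory=319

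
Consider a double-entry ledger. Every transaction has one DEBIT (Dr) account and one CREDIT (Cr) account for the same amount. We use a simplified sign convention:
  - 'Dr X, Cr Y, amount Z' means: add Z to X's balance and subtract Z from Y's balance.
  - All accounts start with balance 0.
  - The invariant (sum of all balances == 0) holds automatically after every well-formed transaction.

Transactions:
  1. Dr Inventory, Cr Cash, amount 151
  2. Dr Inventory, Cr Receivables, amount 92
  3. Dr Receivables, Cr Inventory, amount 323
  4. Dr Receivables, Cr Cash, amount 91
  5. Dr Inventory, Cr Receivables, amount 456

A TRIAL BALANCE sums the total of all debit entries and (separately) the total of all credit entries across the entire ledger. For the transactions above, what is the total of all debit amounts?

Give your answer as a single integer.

Txn 1: debit+=151
Txn 2: debit+=92
Txn 3: debit+=323
Txn 4: debit+=91
Txn 5: debit+=456
Total debits = 1113

Answer: 1113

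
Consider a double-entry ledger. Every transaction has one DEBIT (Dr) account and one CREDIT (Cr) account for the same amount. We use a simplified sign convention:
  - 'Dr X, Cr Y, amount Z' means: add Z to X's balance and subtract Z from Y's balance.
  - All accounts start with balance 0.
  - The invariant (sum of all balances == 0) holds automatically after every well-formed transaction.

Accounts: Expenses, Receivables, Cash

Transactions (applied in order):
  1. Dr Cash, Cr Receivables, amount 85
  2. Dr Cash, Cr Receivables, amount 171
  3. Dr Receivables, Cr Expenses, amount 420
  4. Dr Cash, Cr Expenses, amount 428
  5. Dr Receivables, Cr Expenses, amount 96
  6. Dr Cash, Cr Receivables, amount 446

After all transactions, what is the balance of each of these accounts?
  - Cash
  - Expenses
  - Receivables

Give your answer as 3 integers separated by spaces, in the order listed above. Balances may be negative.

Answer: 1130 -944 -186

Derivation:
After txn 1 (Dr Cash, Cr Receivables, amount 85): Cash=85 Receivables=-85
After txn 2 (Dr Cash, Cr Receivables, amount 171): Cash=256 Receivables=-256
After txn 3 (Dr Receivables, Cr Expenses, amount 420): Cash=256 Expenses=-420 Receivables=164
After txn 4 (Dr Cash, Cr Expenses, amount 428): Cash=684 Expenses=-848 Receivables=164
After txn 5 (Dr Receivables, Cr Expenses, amount 96): Cash=684 Expenses=-944 Receivables=260
After txn 6 (Dr Cash, Cr Receivables, amount 446): Cash=1130 Expenses=-944 Receivables=-186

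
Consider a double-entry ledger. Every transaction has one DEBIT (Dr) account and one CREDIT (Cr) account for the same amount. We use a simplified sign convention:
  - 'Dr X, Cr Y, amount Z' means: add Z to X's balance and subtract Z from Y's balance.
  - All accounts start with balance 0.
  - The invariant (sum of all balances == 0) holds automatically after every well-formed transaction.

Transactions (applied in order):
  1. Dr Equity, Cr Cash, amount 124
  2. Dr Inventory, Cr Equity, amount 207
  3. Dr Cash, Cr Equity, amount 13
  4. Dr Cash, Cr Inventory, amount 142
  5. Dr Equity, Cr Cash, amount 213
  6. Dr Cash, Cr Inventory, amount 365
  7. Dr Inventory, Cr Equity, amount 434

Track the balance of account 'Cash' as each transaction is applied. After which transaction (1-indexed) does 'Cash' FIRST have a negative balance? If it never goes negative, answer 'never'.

After txn 1: Cash=-124

Answer: 1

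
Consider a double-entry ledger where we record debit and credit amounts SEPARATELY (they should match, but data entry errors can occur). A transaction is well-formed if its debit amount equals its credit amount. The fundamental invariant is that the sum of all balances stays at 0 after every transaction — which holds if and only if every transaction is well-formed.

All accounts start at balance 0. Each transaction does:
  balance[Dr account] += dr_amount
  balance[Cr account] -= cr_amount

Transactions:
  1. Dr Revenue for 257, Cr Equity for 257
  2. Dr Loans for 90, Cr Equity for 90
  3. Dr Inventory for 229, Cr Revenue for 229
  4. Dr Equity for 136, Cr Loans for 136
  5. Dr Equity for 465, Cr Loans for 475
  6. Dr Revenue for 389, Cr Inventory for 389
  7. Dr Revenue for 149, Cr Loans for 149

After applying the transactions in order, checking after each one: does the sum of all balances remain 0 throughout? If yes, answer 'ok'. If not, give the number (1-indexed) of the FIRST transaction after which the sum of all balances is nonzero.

Answer: 5

Derivation:
After txn 1: dr=257 cr=257 sum_balances=0
After txn 2: dr=90 cr=90 sum_balances=0
After txn 3: dr=229 cr=229 sum_balances=0
After txn 4: dr=136 cr=136 sum_balances=0
After txn 5: dr=465 cr=475 sum_balances=-10
After txn 6: dr=389 cr=389 sum_balances=-10
After txn 7: dr=149 cr=149 sum_balances=-10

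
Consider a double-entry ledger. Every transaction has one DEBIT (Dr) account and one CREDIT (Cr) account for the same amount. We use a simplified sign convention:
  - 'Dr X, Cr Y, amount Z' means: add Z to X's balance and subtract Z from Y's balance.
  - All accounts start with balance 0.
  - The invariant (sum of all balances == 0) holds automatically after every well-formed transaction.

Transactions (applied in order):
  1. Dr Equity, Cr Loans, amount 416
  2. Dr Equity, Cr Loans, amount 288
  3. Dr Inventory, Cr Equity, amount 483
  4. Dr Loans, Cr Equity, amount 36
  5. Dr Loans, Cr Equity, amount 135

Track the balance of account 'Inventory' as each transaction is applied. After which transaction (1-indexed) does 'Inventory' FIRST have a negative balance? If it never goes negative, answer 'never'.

Answer: never

Derivation:
After txn 1: Inventory=0
After txn 2: Inventory=0
After txn 3: Inventory=483
After txn 4: Inventory=483
After txn 5: Inventory=483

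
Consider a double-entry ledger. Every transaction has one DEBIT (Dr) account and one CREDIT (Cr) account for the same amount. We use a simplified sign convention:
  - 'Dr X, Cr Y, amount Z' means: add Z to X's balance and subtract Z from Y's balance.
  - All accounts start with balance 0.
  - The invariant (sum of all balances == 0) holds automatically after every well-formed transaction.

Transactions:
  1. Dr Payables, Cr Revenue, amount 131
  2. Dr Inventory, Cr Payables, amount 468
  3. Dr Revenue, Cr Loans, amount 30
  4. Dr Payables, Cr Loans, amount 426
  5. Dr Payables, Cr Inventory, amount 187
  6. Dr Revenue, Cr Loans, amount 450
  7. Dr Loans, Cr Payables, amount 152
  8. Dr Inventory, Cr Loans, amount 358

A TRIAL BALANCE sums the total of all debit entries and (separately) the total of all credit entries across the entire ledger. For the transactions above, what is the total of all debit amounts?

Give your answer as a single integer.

Txn 1: debit+=131
Txn 2: debit+=468
Txn 3: debit+=30
Txn 4: debit+=426
Txn 5: debit+=187
Txn 6: debit+=450
Txn 7: debit+=152
Txn 8: debit+=358
Total debits = 2202

Answer: 2202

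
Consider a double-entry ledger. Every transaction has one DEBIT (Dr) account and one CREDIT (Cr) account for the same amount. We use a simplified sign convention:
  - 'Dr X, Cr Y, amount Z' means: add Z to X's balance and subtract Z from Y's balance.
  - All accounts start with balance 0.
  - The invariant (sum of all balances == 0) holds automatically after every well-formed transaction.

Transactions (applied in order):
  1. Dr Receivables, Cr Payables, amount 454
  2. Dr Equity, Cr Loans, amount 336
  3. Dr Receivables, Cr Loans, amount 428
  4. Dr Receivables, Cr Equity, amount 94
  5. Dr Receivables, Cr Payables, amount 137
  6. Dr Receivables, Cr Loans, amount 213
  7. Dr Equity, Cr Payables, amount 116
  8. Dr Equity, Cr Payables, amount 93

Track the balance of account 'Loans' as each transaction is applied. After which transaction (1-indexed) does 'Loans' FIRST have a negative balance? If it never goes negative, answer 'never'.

After txn 1: Loans=0
After txn 2: Loans=-336

Answer: 2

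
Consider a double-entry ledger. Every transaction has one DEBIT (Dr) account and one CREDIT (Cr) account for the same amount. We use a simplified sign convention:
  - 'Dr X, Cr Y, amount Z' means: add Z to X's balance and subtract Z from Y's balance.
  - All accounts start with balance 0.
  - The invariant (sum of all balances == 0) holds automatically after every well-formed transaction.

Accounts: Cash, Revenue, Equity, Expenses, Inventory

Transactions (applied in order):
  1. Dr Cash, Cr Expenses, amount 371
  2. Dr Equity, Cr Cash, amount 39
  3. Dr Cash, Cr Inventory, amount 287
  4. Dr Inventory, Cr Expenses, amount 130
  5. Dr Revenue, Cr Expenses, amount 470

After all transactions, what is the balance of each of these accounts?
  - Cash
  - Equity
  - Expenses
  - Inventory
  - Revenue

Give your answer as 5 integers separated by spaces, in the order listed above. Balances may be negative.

Answer: 619 39 -971 -157 470

Derivation:
After txn 1 (Dr Cash, Cr Expenses, amount 371): Cash=371 Expenses=-371
After txn 2 (Dr Equity, Cr Cash, amount 39): Cash=332 Equity=39 Expenses=-371
After txn 3 (Dr Cash, Cr Inventory, amount 287): Cash=619 Equity=39 Expenses=-371 Inventory=-287
After txn 4 (Dr Inventory, Cr Expenses, amount 130): Cash=619 Equity=39 Expenses=-501 Inventory=-157
After txn 5 (Dr Revenue, Cr Expenses, amount 470): Cash=619 Equity=39 Expenses=-971 Inventory=-157 Revenue=470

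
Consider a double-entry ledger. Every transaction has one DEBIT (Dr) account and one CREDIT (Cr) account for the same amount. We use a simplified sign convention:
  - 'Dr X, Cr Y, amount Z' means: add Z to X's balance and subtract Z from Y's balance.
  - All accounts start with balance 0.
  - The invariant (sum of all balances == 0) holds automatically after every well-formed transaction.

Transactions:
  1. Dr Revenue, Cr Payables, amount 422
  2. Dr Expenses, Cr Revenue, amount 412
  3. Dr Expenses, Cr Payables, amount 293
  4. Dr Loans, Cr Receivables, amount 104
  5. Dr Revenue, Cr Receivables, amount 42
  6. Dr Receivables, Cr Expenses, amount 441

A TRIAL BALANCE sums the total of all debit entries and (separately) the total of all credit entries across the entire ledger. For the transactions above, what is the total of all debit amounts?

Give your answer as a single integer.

Txn 1: debit+=422
Txn 2: debit+=412
Txn 3: debit+=293
Txn 4: debit+=104
Txn 5: debit+=42
Txn 6: debit+=441
Total debits = 1714

Answer: 1714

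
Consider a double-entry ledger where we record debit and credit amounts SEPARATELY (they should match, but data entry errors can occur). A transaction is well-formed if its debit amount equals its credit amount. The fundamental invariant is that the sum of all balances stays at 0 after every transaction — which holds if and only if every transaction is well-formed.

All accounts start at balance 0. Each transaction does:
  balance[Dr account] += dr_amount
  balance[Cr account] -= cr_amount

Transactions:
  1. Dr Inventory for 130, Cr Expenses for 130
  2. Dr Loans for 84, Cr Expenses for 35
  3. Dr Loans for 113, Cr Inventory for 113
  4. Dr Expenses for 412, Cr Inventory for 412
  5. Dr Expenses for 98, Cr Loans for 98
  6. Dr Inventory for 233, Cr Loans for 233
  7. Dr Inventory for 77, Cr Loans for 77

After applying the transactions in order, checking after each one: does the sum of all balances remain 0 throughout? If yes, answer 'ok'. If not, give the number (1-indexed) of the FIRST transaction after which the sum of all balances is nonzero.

After txn 1: dr=130 cr=130 sum_balances=0
After txn 2: dr=84 cr=35 sum_balances=49
After txn 3: dr=113 cr=113 sum_balances=49
After txn 4: dr=412 cr=412 sum_balances=49
After txn 5: dr=98 cr=98 sum_balances=49
After txn 6: dr=233 cr=233 sum_balances=49
After txn 7: dr=77 cr=77 sum_balances=49

Answer: 2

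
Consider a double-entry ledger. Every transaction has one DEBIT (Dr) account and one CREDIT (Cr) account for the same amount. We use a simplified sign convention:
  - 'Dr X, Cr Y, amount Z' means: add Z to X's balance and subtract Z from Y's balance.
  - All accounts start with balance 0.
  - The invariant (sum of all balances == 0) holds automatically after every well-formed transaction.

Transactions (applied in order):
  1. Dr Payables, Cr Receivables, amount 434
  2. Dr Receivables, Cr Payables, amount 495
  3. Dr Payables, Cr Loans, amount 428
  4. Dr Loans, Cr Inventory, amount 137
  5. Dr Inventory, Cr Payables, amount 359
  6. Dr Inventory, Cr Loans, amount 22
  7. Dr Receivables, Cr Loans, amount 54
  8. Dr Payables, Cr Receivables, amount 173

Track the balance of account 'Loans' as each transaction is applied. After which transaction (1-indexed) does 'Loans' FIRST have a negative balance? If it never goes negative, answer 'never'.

After txn 1: Loans=0
After txn 2: Loans=0
After txn 3: Loans=-428

Answer: 3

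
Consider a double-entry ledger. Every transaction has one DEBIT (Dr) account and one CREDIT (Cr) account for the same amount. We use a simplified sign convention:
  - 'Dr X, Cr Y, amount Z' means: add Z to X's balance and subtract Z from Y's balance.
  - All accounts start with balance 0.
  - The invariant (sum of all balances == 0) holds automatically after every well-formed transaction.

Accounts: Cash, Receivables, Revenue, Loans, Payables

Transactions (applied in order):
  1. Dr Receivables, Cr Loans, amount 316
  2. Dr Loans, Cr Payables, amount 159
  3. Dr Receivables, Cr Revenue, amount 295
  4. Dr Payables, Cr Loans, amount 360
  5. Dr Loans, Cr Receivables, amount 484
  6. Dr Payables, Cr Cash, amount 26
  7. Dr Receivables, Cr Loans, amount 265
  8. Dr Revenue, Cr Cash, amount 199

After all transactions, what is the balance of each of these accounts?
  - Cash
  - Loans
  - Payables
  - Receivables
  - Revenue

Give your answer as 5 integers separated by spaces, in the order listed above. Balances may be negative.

Answer: -225 -298 227 392 -96

Derivation:
After txn 1 (Dr Receivables, Cr Loans, amount 316): Loans=-316 Receivables=316
After txn 2 (Dr Loans, Cr Payables, amount 159): Loans=-157 Payables=-159 Receivables=316
After txn 3 (Dr Receivables, Cr Revenue, amount 295): Loans=-157 Payables=-159 Receivables=611 Revenue=-295
After txn 4 (Dr Payables, Cr Loans, amount 360): Loans=-517 Payables=201 Receivables=611 Revenue=-295
After txn 5 (Dr Loans, Cr Receivables, amount 484): Loans=-33 Payables=201 Receivables=127 Revenue=-295
After txn 6 (Dr Payables, Cr Cash, amount 26): Cash=-26 Loans=-33 Payables=227 Receivables=127 Revenue=-295
After txn 7 (Dr Receivables, Cr Loans, amount 265): Cash=-26 Loans=-298 Payables=227 Receivables=392 Revenue=-295
After txn 8 (Dr Revenue, Cr Cash, amount 199): Cash=-225 Loans=-298 Payables=227 Receivables=392 Revenue=-96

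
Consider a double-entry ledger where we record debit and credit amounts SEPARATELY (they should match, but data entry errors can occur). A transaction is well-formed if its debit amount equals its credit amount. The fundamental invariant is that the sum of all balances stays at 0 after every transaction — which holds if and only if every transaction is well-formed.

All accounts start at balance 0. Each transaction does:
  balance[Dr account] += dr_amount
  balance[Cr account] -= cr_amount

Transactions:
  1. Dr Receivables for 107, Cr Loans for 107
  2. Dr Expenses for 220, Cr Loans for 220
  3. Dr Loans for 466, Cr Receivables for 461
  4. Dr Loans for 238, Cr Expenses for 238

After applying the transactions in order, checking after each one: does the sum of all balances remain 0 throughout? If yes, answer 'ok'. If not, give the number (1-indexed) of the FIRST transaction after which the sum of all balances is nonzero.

Answer: 3

Derivation:
After txn 1: dr=107 cr=107 sum_balances=0
After txn 2: dr=220 cr=220 sum_balances=0
After txn 3: dr=466 cr=461 sum_balances=5
After txn 4: dr=238 cr=238 sum_balances=5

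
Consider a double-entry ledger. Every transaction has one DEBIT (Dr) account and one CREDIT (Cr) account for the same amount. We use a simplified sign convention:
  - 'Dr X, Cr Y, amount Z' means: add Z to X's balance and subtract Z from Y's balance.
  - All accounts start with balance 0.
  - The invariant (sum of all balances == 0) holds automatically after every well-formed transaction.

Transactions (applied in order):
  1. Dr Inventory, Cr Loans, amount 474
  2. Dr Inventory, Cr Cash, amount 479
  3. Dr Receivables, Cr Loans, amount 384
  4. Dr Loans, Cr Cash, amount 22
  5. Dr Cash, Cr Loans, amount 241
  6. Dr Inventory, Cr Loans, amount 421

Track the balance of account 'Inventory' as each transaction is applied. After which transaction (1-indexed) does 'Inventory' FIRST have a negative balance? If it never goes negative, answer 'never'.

After txn 1: Inventory=474
After txn 2: Inventory=953
After txn 3: Inventory=953
After txn 4: Inventory=953
After txn 5: Inventory=953
After txn 6: Inventory=1374

Answer: never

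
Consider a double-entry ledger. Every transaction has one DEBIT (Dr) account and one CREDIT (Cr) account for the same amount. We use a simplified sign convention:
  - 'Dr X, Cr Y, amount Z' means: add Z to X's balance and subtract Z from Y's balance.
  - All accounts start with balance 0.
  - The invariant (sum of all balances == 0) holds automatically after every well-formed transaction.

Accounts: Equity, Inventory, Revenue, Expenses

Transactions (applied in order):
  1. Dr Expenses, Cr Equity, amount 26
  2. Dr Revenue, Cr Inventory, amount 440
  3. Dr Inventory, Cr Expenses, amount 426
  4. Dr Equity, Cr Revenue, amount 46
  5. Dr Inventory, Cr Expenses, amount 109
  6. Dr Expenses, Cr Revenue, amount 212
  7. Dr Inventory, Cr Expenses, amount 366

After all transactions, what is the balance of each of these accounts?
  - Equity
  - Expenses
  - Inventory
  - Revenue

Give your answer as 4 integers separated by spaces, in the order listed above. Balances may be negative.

After txn 1 (Dr Expenses, Cr Equity, amount 26): Equity=-26 Expenses=26
After txn 2 (Dr Revenue, Cr Inventory, amount 440): Equity=-26 Expenses=26 Inventory=-440 Revenue=440
After txn 3 (Dr Inventory, Cr Expenses, amount 426): Equity=-26 Expenses=-400 Inventory=-14 Revenue=440
After txn 4 (Dr Equity, Cr Revenue, amount 46): Equity=20 Expenses=-400 Inventory=-14 Revenue=394
After txn 5 (Dr Inventory, Cr Expenses, amount 109): Equity=20 Expenses=-509 Inventory=95 Revenue=394
After txn 6 (Dr Expenses, Cr Revenue, amount 212): Equity=20 Expenses=-297 Inventory=95 Revenue=182
After txn 7 (Dr Inventory, Cr Expenses, amount 366): Equity=20 Expenses=-663 Inventory=461 Revenue=182

Answer: 20 -663 461 182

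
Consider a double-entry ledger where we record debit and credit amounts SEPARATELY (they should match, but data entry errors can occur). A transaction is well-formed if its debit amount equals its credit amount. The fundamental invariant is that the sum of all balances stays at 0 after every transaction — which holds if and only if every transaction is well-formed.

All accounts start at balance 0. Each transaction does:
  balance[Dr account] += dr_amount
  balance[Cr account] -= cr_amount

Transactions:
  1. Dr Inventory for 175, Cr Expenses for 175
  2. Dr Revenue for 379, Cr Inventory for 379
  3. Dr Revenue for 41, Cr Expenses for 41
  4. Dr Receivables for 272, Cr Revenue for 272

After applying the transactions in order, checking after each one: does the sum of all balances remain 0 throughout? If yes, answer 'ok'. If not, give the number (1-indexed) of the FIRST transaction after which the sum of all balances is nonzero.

After txn 1: dr=175 cr=175 sum_balances=0
After txn 2: dr=379 cr=379 sum_balances=0
After txn 3: dr=41 cr=41 sum_balances=0
After txn 4: dr=272 cr=272 sum_balances=0

Answer: ok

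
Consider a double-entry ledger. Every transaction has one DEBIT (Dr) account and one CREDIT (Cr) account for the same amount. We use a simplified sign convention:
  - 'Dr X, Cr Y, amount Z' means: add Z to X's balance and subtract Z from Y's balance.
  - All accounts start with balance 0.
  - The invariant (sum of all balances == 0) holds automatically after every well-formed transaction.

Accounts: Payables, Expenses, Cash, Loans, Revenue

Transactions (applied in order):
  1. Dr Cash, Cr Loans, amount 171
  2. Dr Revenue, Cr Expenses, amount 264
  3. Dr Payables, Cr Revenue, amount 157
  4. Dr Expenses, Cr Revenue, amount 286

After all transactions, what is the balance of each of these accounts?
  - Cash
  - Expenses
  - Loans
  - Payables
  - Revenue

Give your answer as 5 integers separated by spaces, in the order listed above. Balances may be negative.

After txn 1 (Dr Cash, Cr Loans, amount 171): Cash=171 Loans=-171
After txn 2 (Dr Revenue, Cr Expenses, amount 264): Cash=171 Expenses=-264 Loans=-171 Revenue=264
After txn 3 (Dr Payables, Cr Revenue, amount 157): Cash=171 Expenses=-264 Loans=-171 Payables=157 Revenue=107
After txn 4 (Dr Expenses, Cr Revenue, amount 286): Cash=171 Expenses=22 Loans=-171 Payables=157 Revenue=-179

Answer: 171 22 -171 157 -179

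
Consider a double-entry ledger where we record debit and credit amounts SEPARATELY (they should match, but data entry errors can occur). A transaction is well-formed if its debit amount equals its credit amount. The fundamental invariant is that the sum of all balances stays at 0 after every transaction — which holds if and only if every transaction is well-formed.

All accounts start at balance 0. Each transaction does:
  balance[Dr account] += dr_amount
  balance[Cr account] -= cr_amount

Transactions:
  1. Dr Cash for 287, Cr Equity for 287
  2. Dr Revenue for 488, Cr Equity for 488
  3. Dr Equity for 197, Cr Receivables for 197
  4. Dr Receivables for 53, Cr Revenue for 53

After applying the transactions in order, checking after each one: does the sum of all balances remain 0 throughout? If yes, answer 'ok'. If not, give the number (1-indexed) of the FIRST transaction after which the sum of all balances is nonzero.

After txn 1: dr=287 cr=287 sum_balances=0
After txn 2: dr=488 cr=488 sum_balances=0
After txn 3: dr=197 cr=197 sum_balances=0
After txn 4: dr=53 cr=53 sum_balances=0

Answer: ok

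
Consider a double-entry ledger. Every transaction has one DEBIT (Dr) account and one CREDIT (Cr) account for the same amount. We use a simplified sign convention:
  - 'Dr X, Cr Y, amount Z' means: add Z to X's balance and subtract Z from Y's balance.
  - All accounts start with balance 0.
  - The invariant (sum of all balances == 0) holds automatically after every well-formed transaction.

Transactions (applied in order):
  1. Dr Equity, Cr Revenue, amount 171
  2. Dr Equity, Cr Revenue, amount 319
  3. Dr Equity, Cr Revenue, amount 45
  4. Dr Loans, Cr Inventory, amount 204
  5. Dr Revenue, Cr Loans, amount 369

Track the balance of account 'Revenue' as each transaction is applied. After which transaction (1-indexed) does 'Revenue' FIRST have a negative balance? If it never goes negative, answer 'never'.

Answer: 1

Derivation:
After txn 1: Revenue=-171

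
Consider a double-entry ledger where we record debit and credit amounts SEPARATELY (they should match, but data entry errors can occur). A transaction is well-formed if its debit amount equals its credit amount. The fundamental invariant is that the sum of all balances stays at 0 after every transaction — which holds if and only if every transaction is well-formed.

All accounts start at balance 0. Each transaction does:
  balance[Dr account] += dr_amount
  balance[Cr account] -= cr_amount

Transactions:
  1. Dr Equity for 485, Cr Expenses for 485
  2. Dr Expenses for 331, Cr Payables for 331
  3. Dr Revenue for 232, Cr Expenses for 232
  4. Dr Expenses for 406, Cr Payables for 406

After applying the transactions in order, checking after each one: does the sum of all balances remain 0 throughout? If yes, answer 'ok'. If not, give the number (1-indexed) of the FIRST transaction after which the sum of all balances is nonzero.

After txn 1: dr=485 cr=485 sum_balances=0
After txn 2: dr=331 cr=331 sum_balances=0
After txn 3: dr=232 cr=232 sum_balances=0
After txn 4: dr=406 cr=406 sum_balances=0

Answer: ok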